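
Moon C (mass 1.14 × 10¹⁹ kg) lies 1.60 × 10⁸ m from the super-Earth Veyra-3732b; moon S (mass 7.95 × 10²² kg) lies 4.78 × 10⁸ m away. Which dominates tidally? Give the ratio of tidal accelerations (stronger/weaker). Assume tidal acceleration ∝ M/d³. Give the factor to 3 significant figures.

Moon S, by a factor of ≈ 262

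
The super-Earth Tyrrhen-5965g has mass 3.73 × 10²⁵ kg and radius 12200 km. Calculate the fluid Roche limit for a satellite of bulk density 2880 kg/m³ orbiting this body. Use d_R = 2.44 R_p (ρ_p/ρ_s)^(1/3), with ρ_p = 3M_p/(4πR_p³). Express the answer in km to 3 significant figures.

ρ_p = 3M_p/(4πR_p³) = 3 × (3.73 × 10²⁵) / (4π × (1.22 × 10⁷ m)³) = 4900 kg/m³
d_R = 2.44 × 12200 km × (4900/2880)^(1/3)
    = 35500 km

35500 km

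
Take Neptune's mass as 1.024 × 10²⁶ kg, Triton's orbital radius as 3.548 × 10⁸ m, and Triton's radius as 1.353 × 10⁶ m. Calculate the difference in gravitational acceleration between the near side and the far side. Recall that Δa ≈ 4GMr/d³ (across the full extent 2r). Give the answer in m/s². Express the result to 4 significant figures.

Δg = 4GMr/d³
   = 4 × (6.674 × 10⁻¹¹) × (1.024 × 10²⁶) × (1.353 × 10⁶) / (3.548 × 10⁸)³
   = 8.281 × 10⁻⁴ m/s²

8.281 × 10⁻⁴ m/s²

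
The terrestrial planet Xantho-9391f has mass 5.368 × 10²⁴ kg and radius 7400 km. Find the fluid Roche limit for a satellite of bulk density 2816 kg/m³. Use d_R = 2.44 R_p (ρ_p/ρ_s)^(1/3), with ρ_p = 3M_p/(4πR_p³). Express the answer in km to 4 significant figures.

18770 km

ρ_p = 3M_p/(4πR_p³) = 3 × (5.368 × 10²⁴) / (4π × (7.400 × 10⁶ m)³) = 3162 kg/m³
d_R = 2.44 × 7400 km × (3162/2816)^(1/3)
    = 18770 km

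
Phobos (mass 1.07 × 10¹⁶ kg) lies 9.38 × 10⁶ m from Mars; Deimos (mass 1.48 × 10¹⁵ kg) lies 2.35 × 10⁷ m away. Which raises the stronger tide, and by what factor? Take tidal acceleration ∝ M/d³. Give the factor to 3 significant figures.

Phobos, by a factor of ≈ 114

Tidal stretch scales as M/d³; compute that for each body.
Phobos: (1.07 × 10¹⁶) / (9.38 × 10⁶)³ = 1.297 × 10⁻⁵
Deimos: (1.48 × 10¹⁵) / (2.35 × 10⁷)³ = 1.140 × 10⁻⁷
Ratio (larger/smaller) = 114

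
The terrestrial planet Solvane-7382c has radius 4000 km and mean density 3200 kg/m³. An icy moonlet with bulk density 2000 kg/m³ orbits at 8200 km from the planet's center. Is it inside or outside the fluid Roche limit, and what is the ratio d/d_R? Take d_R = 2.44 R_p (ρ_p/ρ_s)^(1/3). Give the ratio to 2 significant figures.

d_R = 2.44 × (4000 km) × (3200/2000)^(1/3) = 11420 km
d/d_R = (8200) / (11420) = 0.72
Since d/d_R < 1, the body is inside the Roche limit.

inside; d/d_R ≈ 0.72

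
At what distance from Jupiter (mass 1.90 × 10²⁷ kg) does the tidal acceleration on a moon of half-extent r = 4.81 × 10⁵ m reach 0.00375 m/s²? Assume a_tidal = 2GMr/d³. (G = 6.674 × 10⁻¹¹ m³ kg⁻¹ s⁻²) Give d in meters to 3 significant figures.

3.19 × 10⁸ m

2GMr/d³ = a_tidal  ⇒  d = (2GMr / a_tidal)^(1/3)
d = (2 × 6.674×10⁻¹¹ × (1.90 × 10²⁷) × (4.81 × 10⁵) / (0.00375))^(1/3)
  = 3.19 × 10⁸ m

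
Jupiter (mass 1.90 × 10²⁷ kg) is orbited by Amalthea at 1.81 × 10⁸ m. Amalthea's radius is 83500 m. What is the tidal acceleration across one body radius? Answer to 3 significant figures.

3.57 × 10⁻³ m/s²

Δa = 2GMr/d³
   = 2 × (6.674 × 10⁻¹¹) × (1.90 × 10²⁷) × (83500) / (1.81 × 10⁸)³
   = 3.57 × 10⁻³ m/s²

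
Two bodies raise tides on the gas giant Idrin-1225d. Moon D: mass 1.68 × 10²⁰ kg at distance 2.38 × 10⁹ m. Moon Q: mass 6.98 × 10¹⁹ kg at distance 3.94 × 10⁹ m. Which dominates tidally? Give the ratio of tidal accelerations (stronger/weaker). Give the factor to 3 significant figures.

Tidal stretch scales as M/d³; compute that for each body.
Moon D: (1.68 × 10²⁰) / (2.38 × 10⁹)³ = 1.246 × 10⁻⁸
Moon Q: (6.98 × 10¹⁹) / (3.94 × 10⁹)³ = 1.141 × 10⁻⁹
Ratio (larger/smaller) = 10.9

Moon D, by a factor of ≈ 10.9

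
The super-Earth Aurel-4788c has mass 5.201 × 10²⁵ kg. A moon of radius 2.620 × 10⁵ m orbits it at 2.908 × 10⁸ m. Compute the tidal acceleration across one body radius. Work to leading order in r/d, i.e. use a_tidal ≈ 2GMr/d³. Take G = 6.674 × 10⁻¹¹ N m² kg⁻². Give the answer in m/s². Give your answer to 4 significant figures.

Δa = 2GMr/d³
   = 2 × (6.674 × 10⁻¹¹) × (5.201 × 10²⁵) × (2.620 × 10⁵) / (2.908 × 10⁸)³
   = 7.396 × 10⁻⁵ m/s²

7.396 × 10⁻⁵ m/s²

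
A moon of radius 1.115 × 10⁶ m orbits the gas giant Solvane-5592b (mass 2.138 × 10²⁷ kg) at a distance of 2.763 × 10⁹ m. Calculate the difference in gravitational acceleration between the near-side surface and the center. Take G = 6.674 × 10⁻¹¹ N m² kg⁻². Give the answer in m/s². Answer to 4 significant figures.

Differencing GM/(d−r)² and GM/d² to first order in r/d gives 2GMr/d³.
Δa = 2GMr/d³
   = 2 × (6.674 × 10⁻¹¹) × (2.138 × 10²⁷) × (1.115 × 10⁶) / (2.763 × 10⁹)³
   = 1.509 × 10⁻⁵ m/s²

1.509 × 10⁻⁵ m/s²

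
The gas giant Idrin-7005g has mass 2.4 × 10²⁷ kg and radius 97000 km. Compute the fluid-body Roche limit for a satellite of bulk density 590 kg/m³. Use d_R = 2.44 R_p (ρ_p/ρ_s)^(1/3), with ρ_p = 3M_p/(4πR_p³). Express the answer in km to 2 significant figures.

2.4 × 10⁵ km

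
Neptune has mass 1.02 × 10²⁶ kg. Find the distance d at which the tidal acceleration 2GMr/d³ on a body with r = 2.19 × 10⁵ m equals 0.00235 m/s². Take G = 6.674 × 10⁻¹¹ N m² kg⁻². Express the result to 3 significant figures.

1.08 × 10⁸ m

2GMr/d³ = a_tidal  ⇒  d = (2GMr / a_tidal)^(1/3)
d = (2 × 6.674×10⁻¹¹ × (1.02 × 10²⁶) × (2.19 × 10⁵) / (0.00235))^(1/3)
  = 1.08 × 10⁸ m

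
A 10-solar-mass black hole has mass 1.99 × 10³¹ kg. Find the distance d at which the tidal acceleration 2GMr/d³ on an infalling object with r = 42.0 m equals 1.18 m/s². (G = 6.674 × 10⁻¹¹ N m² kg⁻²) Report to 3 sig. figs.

2GMr/d³ = a_tidal  ⇒  d = (2GMr / a_tidal)^(1/3)
d = (2 × 6.674×10⁻¹¹ × (1.99 × 10³¹) × (42.0) / (1.18))^(1/3)
  = 4.56 × 10⁷ m

4.56 × 10⁷ m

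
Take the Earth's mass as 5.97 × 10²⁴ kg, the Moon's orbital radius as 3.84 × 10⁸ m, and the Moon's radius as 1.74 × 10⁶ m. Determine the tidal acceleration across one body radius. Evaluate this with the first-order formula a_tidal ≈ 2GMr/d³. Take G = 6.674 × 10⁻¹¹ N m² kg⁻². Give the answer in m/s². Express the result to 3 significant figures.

Δg = 2GMr/d³
   = 2 × (6.674 × 10⁻¹¹) × (5.97 × 10²⁴) × (1.74 × 10⁶) / (3.84 × 10⁸)³
   = 2.45 × 10⁻⁵ m/s²

2.45 × 10⁻⁵ m/s²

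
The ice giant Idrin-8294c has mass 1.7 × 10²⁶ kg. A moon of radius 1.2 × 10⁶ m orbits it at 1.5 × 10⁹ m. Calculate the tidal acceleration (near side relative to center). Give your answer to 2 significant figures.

8.1 × 10⁻⁶ m/s²

a_tidal = 2GMr/d³
        = 2 × (6.674 × 10⁻¹¹) × (1.7 × 10²⁶) × (1.2 × 10⁶) / (1.5 × 10⁹)³
        = 8.1 × 10⁻⁶ m/s²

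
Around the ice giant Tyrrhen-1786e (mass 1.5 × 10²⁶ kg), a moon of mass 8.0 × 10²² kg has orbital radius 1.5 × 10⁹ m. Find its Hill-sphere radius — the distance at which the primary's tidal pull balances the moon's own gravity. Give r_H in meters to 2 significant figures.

r_H ≈ a (m/3M)^(1/3)
    = (1.5 × 10⁹) × (8.0 × 10²² / (3 × 1.5 × 10²⁶))^(1/3)
    = 8.4 × 10⁷ m

8.4 × 10⁷ m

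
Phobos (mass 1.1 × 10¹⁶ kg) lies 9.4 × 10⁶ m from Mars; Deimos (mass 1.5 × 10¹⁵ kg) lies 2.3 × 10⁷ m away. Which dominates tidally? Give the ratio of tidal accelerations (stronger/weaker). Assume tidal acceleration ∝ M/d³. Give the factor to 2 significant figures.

Phobos, by a factor of ≈ 110

The tide-raising term goes as M/d³ (the gradient of a 1/d² field).
Phobos: (1.1 × 10¹⁶) / (9.4 × 10⁶)³ = 1.324 × 10⁻⁵
Deimos: (1.5 × 10¹⁵) / (2.3 × 10⁷)³ = 1.233 × 10⁻⁷
Ratio (larger/smaller) = 110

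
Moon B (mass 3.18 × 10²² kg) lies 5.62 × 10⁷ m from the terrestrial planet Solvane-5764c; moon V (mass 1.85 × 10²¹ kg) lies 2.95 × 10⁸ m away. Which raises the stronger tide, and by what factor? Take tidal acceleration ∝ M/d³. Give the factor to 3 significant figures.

Compare M/d³ for the two perturbers:
Moon B: (3.18 × 10²²) / (5.62 × 10⁷)³ = 1.792 × 10⁻¹
Moon V: (1.85 × 10²¹) / (2.95 × 10⁸)³ = 7.206 × 10⁻⁵
Ratio (larger/smaller) = 2490

Moon B, by a factor of ≈ 2490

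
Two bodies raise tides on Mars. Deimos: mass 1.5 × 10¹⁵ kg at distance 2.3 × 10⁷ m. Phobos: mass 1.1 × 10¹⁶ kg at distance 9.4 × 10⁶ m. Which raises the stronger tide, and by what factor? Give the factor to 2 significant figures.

Compare M/d³ for the two perturbers:
Deimos: (1.5 × 10¹⁵) / (2.3 × 10⁷)³ = 1.233 × 10⁻⁷
Phobos: (1.1 × 10¹⁶) / (9.4 × 10⁶)³ = 1.324 × 10⁻⁵
Ratio (larger/smaller) = 110

Phobos, by a factor of ≈ 110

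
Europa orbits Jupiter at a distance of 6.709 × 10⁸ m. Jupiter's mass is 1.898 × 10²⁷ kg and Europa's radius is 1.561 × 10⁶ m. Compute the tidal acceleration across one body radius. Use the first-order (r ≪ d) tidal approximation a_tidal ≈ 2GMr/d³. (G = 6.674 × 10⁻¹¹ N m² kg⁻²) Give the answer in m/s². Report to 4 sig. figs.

1.310 × 10⁻³ m/s²

Δg = 2GMr/d³
   = 2 × (6.674 × 10⁻¹¹) × (1.898 × 10²⁷) × (1.561 × 10⁶) / (6.709 × 10⁸)³
   = 1.310 × 10⁻³ m/s²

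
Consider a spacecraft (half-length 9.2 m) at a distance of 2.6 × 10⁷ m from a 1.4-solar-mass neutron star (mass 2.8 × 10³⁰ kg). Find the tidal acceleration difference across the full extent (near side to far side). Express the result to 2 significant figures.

3.9 × 10⁻¹ m/s²

The field gradient is 2GM/d³; across the full diameter 2r the difference is 4GMr/d³.
a_tidal = 4GMr/d³
        = 4 × (6.674 × 10⁻¹¹) × (2.8 × 10³⁰) × (9.2) / (2.6 × 10⁷)³
        = 3.9 × 10⁻¹ m/s²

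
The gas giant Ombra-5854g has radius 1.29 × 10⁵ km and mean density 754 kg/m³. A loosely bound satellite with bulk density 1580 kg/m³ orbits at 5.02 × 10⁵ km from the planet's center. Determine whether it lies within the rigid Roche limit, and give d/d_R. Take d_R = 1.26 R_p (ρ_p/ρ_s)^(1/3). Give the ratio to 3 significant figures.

outside; d/d_R ≈ 3.95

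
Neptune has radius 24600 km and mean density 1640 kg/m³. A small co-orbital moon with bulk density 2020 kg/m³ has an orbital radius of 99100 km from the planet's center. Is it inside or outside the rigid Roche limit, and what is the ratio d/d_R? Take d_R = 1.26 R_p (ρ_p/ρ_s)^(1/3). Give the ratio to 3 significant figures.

d_R = 1.26 × (24600 km) × (1640/2020)^(1/3) = 28920 km
d/d_R = (99100) / (28920) = 3.43
Since d/d_R > 1, the body is outside the Roche limit.

outside; d/d_R ≈ 3.43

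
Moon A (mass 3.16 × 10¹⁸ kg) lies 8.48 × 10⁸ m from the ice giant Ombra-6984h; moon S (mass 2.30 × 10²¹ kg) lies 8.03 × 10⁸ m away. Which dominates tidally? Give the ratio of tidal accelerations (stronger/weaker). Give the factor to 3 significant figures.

Moon S, by a factor of ≈ 857

Compare M/d³ for the two perturbers:
Moon A: (3.16 × 10¹⁸) / (8.48 × 10⁸)³ = 5.182 × 10⁻⁹
Moon S: (2.30 × 10²¹) / (8.03 × 10⁸)³ = 4.442 × 10⁻⁶
Ratio (larger/smaller) = 857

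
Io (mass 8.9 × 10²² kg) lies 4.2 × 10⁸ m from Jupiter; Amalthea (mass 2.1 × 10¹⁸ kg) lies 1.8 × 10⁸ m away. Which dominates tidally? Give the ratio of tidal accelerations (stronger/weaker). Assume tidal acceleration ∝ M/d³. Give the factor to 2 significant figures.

Io, by a factor of ≈ 3300

Tidal acceleration ∝ M/d³, so compare M/d³ for each.
Io: (8.9 × 10²²) / (4.2 × 10⁸)³ = 1.201 × 10⁻³
Amalthea: (2.1 × 10¹⁸) / (1.8 × 10⁸)³ = 3.601 × 10⁻⁷
Ratio (larger/smaller) = 3300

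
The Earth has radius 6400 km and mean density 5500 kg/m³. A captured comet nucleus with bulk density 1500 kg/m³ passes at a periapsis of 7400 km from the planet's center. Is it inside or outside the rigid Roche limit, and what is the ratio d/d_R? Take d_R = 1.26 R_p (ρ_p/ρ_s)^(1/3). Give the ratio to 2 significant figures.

d_R = 1.26 × (6400 km) × (5500/1500)^(1/3) = 12430 km
d/d_R = (7400) / (12430) = 0.60
Since d/d_R < 1, the body is inside the Roche limit.

inside; d/d_R ≈ 0.60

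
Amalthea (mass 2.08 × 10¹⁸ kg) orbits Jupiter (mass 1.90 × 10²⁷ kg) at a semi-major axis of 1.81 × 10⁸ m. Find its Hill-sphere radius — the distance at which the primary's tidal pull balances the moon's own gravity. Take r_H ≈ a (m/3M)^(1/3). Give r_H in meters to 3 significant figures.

1.29 × 10⁵ m

r_H ≈ a (m/3M)^(1/3)
    = (1.81 × 10⁸) × (2.08 × 10¹⁸ / (3 × 1.90 × 10²⁷))^(1/3)
    = 1.29 × 10⁵ m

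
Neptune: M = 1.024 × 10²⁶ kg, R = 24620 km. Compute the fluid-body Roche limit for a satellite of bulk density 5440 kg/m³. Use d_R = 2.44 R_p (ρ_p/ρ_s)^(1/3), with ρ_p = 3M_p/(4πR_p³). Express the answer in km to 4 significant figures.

ρ_p = 3M_p/(4πR_p³) = 3 × (1.024 × 10²⁶) / (4π × (2.462 × 10⁷ m)³) = 1638 kg/m³
d_R = 2.44 × 24620 km × (1638/5440)^(1/3)
    = 40260 km

40260 km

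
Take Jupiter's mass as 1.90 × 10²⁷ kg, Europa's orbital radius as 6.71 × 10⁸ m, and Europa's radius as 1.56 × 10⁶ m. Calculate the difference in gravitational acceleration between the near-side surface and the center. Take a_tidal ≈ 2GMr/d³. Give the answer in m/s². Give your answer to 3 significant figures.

a_tidal = 2GMr/d³
        = 2 × (6.674 × 10⁻¹¹) × (1.90 × 10²⁷) × (1.56 × 10⁶) / (6.71 × 10⁸)³
        = 1.31 × 10⁻³ m/s²

1.31 × 10⁻³ m/s²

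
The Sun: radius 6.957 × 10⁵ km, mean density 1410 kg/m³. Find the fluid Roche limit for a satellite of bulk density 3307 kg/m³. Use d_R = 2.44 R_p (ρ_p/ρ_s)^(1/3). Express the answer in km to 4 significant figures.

d_R = 2.44 × 6.957 × 10⁵ km × (1410/3307)^(1/3)
    = 1.278 × 10⁶ km

1.278 × 10⁶ km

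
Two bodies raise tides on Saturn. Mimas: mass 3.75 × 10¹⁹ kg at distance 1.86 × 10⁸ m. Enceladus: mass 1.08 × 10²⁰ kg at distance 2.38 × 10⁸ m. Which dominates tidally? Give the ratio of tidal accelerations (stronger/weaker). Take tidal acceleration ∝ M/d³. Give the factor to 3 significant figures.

Compare M/d³ for the two perturbers:
Mimas: (3.75 × 10¹⁹) / (1.86 × 10⁸)³ = 5.828 × 10⁻⁶
Enceladus: (1.08 × 10²⁰) / (2.38 × 10⁸)³ = 8.011 × 10⁻⁶
Ratio (larger/smaller) = 1.37

Enceladus, by a factor of ≈ 1.37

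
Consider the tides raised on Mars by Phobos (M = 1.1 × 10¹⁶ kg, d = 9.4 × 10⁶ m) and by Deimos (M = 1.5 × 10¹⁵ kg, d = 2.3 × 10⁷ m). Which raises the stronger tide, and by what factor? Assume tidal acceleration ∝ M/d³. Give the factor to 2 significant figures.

Tidal stretch scales as M/d³; compute that for each body.
Phobos: (1.1 × 10¹⁶) / (9.4 × 10⁶)³ = 1.324 × 10⁻⁵
Deimos: (1.5 × 10¹⁵) / (2.3 × 10⁷)³ = 1.233 × 10⁻⁷
Ratio (larger/smaller) = 110

Phobos, by a factor of ≈ 110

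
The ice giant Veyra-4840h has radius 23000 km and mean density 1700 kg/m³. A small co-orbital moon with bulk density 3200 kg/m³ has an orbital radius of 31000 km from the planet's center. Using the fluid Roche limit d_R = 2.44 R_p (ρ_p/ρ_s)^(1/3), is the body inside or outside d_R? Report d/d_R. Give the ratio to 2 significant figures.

d_R = 2.44 × (23000 km) × (1700/3200)^(1/3) = 45450 km
d/d_R = (31000) / (45450) = 0.68
Since d/d_R < 1, the body is inside the Roche limit.

inside; d/d_R ≈ 0.68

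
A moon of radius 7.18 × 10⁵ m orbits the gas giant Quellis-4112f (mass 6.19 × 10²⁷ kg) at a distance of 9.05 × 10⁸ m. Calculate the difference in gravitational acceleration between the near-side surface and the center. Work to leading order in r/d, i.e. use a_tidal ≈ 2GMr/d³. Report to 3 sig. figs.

8.00 × 10⁻⁴ m/s²

Δa = 2GMr/d³
   = 2 × (6.674 × 10⁻¹¹) × (6.19 × 10²⁷) × (7.18 × 10⁵) / (9.05 × 10⁸)³
   = 8.00 × 10⁻⁴ m/s²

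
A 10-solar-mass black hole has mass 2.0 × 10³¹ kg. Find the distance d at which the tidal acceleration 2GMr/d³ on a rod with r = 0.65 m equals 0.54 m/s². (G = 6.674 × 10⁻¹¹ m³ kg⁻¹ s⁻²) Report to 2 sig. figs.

1.5 × 10⁷ m

2GMr/d³ = a_tidal  ⇒  d = (2GMr / a_tidal)^(1/3)
d = (2 × 6.674×10⁻¹¹ × (2.0 × 10³¹) × (0.65) / (0.54))^(1/3)
  = 1.5 × 10⁷ m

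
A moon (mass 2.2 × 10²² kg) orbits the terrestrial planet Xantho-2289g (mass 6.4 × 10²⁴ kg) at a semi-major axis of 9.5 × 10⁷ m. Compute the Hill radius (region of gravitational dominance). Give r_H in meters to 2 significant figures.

9.9 × 10⁶ m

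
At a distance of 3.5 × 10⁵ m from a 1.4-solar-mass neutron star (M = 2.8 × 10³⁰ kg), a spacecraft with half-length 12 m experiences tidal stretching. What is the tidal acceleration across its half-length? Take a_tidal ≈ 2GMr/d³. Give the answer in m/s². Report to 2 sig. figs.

1.0 × 10⁵ m/s²

Δg = 2GMr/d³
   = 2 × (6.674 × 10⁻¹¹) × (2.8 × 10³⁰) × (12) / (3.5 × 10⁵)³
   = 1.0 × 10⁵ m/s²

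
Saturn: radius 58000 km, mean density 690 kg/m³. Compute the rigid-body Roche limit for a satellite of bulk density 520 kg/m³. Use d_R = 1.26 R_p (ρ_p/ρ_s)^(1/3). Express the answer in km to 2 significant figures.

d_R = 1.26 × 58000 km × (690/520)^(1/3)
    = 80000 km

80000 km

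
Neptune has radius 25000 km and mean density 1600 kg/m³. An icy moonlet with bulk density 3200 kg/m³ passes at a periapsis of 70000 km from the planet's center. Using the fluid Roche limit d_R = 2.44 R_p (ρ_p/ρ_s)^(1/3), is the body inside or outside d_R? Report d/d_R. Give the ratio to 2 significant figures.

d_R = 2.44 × (25000 km) × (1600/3200)^(1/3) = 48420 km
d/d_R = (70000) / (48420) = 1.4
Since d/d_R > 1, the body is outside the Roche limit.

outside; d/d_R ≈ 1.4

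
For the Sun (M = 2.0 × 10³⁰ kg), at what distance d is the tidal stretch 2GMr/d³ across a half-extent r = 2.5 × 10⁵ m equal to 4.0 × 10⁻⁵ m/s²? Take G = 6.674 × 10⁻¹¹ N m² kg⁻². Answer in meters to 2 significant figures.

2GMr/d³ = a_tidal  ⇒  d = (2GMr / a_tidal)^(1/3)
d = (2 × 6.674×10⁻¹¹ × (2.0 × 10³⁰) × (2.5 × 10⁵) / (4.0 × 10⁻⁵))^(1/3)
  = 1.2 × 10¹⁰ m

1.2 × 10¹⁰ m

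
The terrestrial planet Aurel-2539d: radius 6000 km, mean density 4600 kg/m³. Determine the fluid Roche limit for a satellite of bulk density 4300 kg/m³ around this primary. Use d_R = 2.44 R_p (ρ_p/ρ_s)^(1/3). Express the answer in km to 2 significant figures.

d_R = 2.44 × 6000 km × (4600/4300)^(1/3)
    = 15000 km

15000 km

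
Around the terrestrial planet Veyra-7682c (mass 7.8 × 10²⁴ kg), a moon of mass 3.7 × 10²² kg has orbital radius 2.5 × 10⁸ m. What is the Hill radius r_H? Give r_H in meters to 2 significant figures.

r_H ≈ a (m/3M)^(1/3)
    = (2.5 × 10⁸) × (3.7 × 10²² / (3 × 7.8 × 10²⁴))^(1/3)
    = 2.9 × 10⁷ m

2.9 × 10⁷ m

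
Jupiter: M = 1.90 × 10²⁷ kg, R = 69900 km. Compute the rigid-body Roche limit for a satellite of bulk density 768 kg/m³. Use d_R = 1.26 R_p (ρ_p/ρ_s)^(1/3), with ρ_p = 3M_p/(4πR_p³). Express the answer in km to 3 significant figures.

1.06 × 10⁵ km

ρ_p = 3M_p/(4πR_p³) = 3 × (1.90 × 10²⁷) / (4π × (6.99 × 10⁷ m)³) = 1330 kg/m³
d_R = 1.26 × 69900 km × (1330/768)^(1/3)
    = 1.06 × 10⁵ km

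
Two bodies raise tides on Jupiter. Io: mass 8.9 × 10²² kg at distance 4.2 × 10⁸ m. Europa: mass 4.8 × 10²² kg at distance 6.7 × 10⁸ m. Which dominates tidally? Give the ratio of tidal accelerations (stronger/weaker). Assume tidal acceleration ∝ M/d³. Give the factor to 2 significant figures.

Io, by a factor of ≈ 7.5

Tidal acceleration ∝ M/d³, so compare M/d³ for each.
Io: (8.9 × 10²²) / (4.2 × 10⁸)³ = 1.201 × 10⁻³
Europa: (4.8 × 10²²) / (6.7 × 10⁸)³ = 1.596 × 10⁻⁴
Ratio (larger/smaller) = 7.5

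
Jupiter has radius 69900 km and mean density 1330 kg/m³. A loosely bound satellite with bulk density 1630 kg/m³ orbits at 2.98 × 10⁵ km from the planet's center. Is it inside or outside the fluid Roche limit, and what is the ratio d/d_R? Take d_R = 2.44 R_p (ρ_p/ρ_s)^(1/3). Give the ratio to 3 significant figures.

outside; d/d_R ≈ 1.87

d_R = 2.44 × (69900 km) × (1330/1630)^(1/3) = 1.594 × 10⁵ km
d/d_R = (2.98 × 10⁵) / (1.594 × 10⁵) = 1.87
Since d/d_R > 1, the body is outside the Roche limit.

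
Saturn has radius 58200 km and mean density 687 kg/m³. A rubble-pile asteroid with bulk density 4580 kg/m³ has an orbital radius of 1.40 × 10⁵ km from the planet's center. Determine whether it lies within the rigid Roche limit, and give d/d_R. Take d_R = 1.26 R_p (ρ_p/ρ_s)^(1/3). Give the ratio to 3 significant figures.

d_R = 1.26 × (58200 km) × (687/4580)^(1/3) = 38960 km
d/d_R = (1.40 × 10⁵) / (38960) = 3.59
Since d/d_R > 1, the body is outside the Roche limit.

outside; d/d_R ≈ 3.59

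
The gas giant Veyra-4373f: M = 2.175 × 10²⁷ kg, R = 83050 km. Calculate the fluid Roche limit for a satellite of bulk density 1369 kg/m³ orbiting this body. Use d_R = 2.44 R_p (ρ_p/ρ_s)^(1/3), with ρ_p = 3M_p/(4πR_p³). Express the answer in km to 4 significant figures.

ρ_p = 3M_p/(4πR_p³) = 3 × (2.175 × 10²⁷) / (4π × (8.305 × 10⁷ m)³) = 906.5 kg/m³
d_R = 2.44 × 83050 km × (906.5/1369)^(1/3)
    = 1.766 × 10⁵ km

1.766 × 10⁵ km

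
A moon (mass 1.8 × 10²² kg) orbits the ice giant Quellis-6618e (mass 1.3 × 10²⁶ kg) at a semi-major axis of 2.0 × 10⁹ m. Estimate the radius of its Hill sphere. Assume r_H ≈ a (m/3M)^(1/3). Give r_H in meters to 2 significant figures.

7.2 × 10⁷ m

r_H ≈ a (m/3M)^(1/3)
    = (2.0 × 10⁹) × (1.8 × 10²² / (3 × 1.3 × 10²⁶))^(1/3)
    = 7.2 × 10⁷ m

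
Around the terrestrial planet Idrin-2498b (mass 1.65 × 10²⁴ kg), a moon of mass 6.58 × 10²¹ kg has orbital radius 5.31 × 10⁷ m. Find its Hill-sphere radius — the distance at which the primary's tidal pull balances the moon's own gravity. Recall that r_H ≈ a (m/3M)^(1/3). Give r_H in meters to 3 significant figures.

r_H ≈ a (m/3M)^(1/3)
    = (5.31 × 10⁷) × (6.58 × 10²¹ / (3 × 1.65 × 10²⁴))^(1/3)
    = 5.84 × 10⁶ m

5.84 × 10⁶ m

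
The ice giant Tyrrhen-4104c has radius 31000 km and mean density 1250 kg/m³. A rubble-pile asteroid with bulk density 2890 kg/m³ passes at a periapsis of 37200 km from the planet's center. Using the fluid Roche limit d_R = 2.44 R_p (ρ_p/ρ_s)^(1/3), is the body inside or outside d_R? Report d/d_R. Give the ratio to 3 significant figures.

inside; d/d_R ≈ 0.650

d_R = 2.44 × (31000 km) × (1250/2890)^(1/3) = 57200 km
d/d_R = (37200) / (57200) = 0.650
Since d/d_R < 1, the body is inside the Roche limit.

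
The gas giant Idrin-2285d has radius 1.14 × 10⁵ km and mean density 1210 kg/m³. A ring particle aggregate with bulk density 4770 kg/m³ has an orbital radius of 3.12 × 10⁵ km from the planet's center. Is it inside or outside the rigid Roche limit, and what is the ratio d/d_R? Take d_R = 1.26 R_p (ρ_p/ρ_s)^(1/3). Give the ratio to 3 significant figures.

outside; d/d_R ≈ 3.43

d_R = 1.26 × (1.14 × 10⁵ km) × (1210/4770)^(1/3) = 90930 km
d/d_R = (3.12 × 10⁵) / (90930) = 3.43
Since d/d_R > 1, the body is outside the Roche limit.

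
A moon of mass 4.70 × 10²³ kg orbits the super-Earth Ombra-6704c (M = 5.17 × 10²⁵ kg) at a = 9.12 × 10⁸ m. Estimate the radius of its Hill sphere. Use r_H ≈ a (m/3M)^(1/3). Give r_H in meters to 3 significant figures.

r_H ≈ a (m/3M)^(1/3)
    = (9.12 × 10⁸) × (4.70 × 10²³ / (3 × 5.17 × 10²⁵))^(1/3)
    = 1.32 × 10⁸ m

1.32 × 10⁸ m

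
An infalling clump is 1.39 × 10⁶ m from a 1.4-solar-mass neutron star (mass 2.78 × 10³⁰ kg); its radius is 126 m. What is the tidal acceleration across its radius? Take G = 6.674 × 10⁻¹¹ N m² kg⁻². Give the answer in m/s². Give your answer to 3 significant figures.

1.74 × 10⁴ m/s²

Differencing GM/(d−r)² and GM/d² to first order in r/d gives 2GMr/d³.
a_tidal = 2GMr/d³
        = 2 × (6.674 × 10⁻¹¹) × (2.78 × 10³⁰) × (126) / (1.39 × 10⁶)³
        = 1.74 × 10⁴ m/s²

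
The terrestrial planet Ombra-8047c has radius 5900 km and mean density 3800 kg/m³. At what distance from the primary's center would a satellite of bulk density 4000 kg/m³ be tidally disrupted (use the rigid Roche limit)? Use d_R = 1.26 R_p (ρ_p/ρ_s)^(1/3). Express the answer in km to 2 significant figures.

d_R = 1.26 × 5900 km × (3800/4000)^(1/3)
    = 7300 km

7300 km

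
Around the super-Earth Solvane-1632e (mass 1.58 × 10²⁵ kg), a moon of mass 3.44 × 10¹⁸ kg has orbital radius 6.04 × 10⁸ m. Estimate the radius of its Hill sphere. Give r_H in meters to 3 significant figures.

2.52 × 10⁶ m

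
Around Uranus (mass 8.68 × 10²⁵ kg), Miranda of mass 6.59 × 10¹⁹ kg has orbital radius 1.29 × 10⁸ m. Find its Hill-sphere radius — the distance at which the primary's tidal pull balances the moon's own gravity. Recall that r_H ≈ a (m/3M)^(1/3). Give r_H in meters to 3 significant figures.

8.16 × 10⁵ m

r_H ≈ a (m/3M)^(1/3)
    = (1.29 × 10⁸) × (6.59 × 10¹⁹ / (3 × 8.68 × 10²⁵))^(1/3)
    = 8.16 × 10⁵ m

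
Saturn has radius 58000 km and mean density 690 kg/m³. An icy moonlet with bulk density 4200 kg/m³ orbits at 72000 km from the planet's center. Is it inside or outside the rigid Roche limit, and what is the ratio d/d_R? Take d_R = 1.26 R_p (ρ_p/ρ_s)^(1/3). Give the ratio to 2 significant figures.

outside; d/d_R ≈ 1.8

d_R = 1.26 × (58000 km) × (690/4200)^(1/3) = 40030 km
d/d_R = (72000) / (40030) = 1.8
Since d/d_R > 1, the body is outside the Roche limit.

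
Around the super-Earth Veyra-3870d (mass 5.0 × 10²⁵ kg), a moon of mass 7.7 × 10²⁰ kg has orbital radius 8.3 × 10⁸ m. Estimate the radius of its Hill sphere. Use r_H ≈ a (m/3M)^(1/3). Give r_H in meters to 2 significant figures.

1.4 × 10⁷ m

r_H ≈ a (m/3M)^(1/3)
    = (8.3 × 10⁸) × (7.7 × 10²⁰ / (3 × 5.0 × 10²⁵))^(1/3)
    = 1.4 × 10⁷ m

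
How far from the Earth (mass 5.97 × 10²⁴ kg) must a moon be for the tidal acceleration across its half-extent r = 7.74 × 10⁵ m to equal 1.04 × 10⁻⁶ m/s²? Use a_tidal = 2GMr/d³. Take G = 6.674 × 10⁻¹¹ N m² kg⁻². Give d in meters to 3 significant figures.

8.40 × 10⁸ m

2GMr/d³ = a_tidal  ⇒  d = (2GMr / a_tidal)^(1/3)
d = (2 × 6.674×10⁻¹¹ × (5.97 × 10²⁴) × (7.74 × 10⁵) / (1.04 × 10⁻⁶))^(1/3)
  = 8.40 × 10⁸ m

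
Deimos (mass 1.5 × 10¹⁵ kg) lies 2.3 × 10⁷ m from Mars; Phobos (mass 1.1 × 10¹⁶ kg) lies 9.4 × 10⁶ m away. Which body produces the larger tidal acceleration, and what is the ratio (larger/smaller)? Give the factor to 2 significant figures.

Tidal acceleration ∝ M/d³, so compare M/d³ for each.
Deimos: (1.5 × 10¹⁵) / (2.3 × 10⁷)³ = 1.233 × 10⁻⁷
Phobos: (1.1 × 10¹⁶) / (9.4 × 10⁶)³ = 1.324 × 10⁻⁵
Ratio (larger/smaller) = 110

Phobos, by a factor of ≈ 110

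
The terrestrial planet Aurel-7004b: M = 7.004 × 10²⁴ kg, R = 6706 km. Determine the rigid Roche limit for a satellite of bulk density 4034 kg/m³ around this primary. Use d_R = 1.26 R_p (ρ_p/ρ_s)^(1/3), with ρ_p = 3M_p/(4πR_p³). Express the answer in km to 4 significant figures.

ρ_p = 3M_p/(4πR_p³) = 3 × (7.004 × 10²⁴) / (4π × (6.706 × 10⁶ m)³) = 5545 kg/m³
d_R = 1.26 × 6706 km × (5545/4034)^(1/3)
    = 9395 km

9395 km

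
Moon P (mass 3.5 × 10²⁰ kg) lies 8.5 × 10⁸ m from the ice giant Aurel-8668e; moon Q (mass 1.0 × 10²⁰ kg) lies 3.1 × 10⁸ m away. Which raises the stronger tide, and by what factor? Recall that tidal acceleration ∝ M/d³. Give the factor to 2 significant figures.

Moon Q, by a factor of ≈ 5.9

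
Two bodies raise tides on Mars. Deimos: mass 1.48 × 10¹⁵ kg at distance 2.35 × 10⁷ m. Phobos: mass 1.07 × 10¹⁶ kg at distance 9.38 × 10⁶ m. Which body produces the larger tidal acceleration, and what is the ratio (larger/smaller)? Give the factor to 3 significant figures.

The tide-raising term goes as M/d³ (the gradient of a 1/d² field).
Deimos: (1.48 × 10¹⁵) / (2.35 × 10⁷)³ = 1.140 × 10⁻⁷
Phobos: (1.07 × 10¹⁶) / (9.38 × 10⁶)³ = 1.297 × 10⁻⁵
Ratio (larger/smaller) = 114

Phobos, by a factor of ≈ 114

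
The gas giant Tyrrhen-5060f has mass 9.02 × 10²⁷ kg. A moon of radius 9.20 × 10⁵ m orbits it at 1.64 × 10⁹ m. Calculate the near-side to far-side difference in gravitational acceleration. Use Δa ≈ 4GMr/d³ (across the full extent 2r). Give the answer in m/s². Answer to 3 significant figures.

a_tidal = 4GMr/d³
        = 4 × (6.674 × 10⁻¹¹) × (9.02 × 10²⁷) × (9.20 × 10⁵) / (1.64 × 10⁹)³
        = 5.02 × 10⁻⁴ m/s²

5.02 × 10⁻⁴ m/s²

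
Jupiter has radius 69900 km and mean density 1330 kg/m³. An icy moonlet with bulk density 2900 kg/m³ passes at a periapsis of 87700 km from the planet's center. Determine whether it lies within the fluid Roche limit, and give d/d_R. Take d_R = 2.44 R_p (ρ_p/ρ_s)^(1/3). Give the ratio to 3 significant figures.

inside; d/d_R ≈ 0.667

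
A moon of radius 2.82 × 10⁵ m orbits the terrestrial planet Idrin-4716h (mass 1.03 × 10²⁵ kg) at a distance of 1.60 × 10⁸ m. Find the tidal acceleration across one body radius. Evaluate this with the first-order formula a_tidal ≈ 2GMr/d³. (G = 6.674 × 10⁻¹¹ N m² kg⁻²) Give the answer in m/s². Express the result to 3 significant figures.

The tidal stretch is the gradient of GM/d² times the body's extent r, hence the 1/d³ dependence.
Δg = 2GMr/d³
   = 2 × (6.674 × 10⁻¹¹) × (1.03 × 10²⁵) × (2.82 × 10⁵) / (1.60 × 10⁸)³
   = 9.47 × 10⁻⁵ m/s²

9.47 × 10⁻⁵ m/s²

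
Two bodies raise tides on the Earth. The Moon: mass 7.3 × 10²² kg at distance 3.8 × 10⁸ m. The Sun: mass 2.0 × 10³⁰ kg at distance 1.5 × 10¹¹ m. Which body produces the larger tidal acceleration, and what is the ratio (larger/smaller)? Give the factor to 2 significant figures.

Tidal stretch scales as M/d³; compute that for each body.
The Moon: (7.3 × 10²²) / (3.8 × 10⁸)³ = 1.330 × 10⁻³
The Sun: (2.0 × 10³⁰) / (1.5 × 10¹¹)³ = 5.926 × 10⁻⁴
Ratio (larger/smaller) = 2.2

The Moon, by a factor of ≈ 2.2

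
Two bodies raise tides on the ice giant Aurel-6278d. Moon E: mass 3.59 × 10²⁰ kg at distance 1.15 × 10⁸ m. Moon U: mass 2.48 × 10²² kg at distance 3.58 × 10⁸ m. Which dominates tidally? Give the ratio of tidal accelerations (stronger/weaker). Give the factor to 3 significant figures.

Tidal acceleration ∝ M/d³, so compare M/d³ for each.
Moon E: (3.59 × 10²⁰) / (1.15 × 10⁸)³ = 2.360 × 10⁻⁴
Moon U: (2.48 × 10²²) / (3.58 × 10⁸)³ = 5.405 × 10⁻⁴
Ratio (larger/smaller) = 2.29

Moon U, by a factor of ≈ 2.29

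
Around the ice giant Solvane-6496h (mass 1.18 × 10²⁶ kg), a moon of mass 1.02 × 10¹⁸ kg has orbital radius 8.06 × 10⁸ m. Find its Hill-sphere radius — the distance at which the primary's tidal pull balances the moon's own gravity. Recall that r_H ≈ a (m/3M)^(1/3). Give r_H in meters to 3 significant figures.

r_H ≈ a (m/3M)^(1/3)
    = (8.06 × 10⁸) × (1.02 × 10¹⁸ / (3 × 1.18 × 10²⁶))^(1/3)
    = 1.15 × 10⁶ m

1.15 × 10⁶ m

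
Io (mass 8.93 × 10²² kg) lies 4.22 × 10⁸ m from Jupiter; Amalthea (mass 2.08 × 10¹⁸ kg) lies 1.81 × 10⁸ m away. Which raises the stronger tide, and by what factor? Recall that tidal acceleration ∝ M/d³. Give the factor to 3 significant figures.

Tidal acceleration ∝ M/d³, so compare M/d³ for each.
Io: (8.93 × 10²²) / (4.22 × 10⁸)³ = 1.188 × 10⁻³
Amalthea: (2.08 × 10¹⁸) / (1.81 × 10⁸)³ = 3.508 × 10⁻⁷
Ratio (larger/smaller) = 3390

Io, by a factor of ≈ 3390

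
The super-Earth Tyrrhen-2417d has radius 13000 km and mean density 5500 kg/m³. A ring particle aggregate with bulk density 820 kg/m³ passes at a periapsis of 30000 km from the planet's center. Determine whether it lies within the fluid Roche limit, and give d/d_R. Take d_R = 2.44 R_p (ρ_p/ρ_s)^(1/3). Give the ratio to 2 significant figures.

d_R = 2.44 × (13000 km) × (5500/820)^(1/3) = 59820 km
d/d_R = (30000) / (59820) = 0.50
Since d/d_R < 1, the body is inside the Roche limit.

inside; d/d_R ≈ 0.50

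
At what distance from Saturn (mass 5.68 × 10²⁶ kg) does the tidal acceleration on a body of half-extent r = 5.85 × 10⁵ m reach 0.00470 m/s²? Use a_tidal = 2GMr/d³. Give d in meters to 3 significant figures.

2.11 × 10⁸ m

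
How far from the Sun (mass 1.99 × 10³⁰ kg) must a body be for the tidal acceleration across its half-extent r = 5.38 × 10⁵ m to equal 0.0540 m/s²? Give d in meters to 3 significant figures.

2GMr/d³ = a_tidal  ⇒  d = (2GMr / a_tidal)^(1/3)
d = (2 × 6.674×10⁻¹¹ × (1.99 × 10³⁰) × (5.38 × 10⁵) / (0.0540))^(1/3)
  = 1.38 × 10⁹ m

1.38 × 10⁹ m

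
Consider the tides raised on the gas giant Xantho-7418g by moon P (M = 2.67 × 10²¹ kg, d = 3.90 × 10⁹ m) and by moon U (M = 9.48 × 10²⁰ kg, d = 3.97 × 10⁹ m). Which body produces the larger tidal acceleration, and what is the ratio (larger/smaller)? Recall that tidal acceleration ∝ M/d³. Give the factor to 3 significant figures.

Moon P, by a factor of ≈ 2.97

The tide-raising term goes as M/d³ (the gradient of a 1/d² field).
Moon P: (2.67 × 10²¹) / (3.90 × 10⁹)³ = 4.501 × 10⁻⁸
Moon U: (9.48 × 10²⁰) / (3.97 × 10⁹)³ = 1.515 × 10⁻⁸
Ratio (larger/smaller) = 2.97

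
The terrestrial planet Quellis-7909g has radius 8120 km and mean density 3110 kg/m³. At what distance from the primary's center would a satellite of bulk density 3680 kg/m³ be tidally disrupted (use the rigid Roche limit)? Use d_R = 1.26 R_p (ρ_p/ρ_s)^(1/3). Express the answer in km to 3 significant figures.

d_R = 1.26 × 8120 km × (3110/3680)^(1/3)
    = 9670 km

9670 km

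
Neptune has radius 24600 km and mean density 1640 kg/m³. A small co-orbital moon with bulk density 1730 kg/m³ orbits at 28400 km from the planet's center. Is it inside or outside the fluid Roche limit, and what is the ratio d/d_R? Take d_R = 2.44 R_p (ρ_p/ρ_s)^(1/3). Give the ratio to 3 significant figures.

d_R = 2.44 × (24600 km) × (1640/1730)^(1/3) = 58960 km
d/d_R = (28400) / (58960) = 0.482
Since d/d_R < 1, the body is inside the Roche limit.

inside; d/d_R ≈ 0.482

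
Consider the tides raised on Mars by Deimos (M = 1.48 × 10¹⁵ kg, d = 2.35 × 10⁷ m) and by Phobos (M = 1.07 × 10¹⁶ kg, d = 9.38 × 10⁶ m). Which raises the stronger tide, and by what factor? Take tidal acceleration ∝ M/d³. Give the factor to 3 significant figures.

Compare M/d³ for the two perturbers:
Deimos: (1.48 × 10¹⁵) / (2.35 × 10⁷)³ = 1.140 × 10⁻⁷
Phobos: (1.07 × 10¹⁶) / (9.38 × 10⁶)³ = 1.297 × 10⁻⁵
Ratio (larger/smaller) = 114

Phobos, by a factor of ≈ 114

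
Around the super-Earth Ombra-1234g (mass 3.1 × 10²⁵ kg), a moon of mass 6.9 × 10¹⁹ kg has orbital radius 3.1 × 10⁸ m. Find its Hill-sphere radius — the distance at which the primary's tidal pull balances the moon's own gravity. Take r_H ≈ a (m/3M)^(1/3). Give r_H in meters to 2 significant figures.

2.8 × 10⁶ m

r_H ≈ a (m/3M)^(1/3)
    = (3.1 × 10⁸) × (6.9 × 10¹⁹ / (3 × 3.1 × 10²⁵))^(1/3)
    = 2.8 × 10⁶ m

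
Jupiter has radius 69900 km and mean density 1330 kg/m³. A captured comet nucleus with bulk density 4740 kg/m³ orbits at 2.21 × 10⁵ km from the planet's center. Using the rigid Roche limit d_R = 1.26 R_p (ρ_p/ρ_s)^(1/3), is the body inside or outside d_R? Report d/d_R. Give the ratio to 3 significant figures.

outside; d/d_R ≈ 3.83

d_R = 1.26 × (69900 km) × (1330/4740)^(1/3) = 57660 km
d/d_R = (2.21 × 10⁵) / (57660) = 3.83
Since d/d_R > 1, the body is outside the Roche limit.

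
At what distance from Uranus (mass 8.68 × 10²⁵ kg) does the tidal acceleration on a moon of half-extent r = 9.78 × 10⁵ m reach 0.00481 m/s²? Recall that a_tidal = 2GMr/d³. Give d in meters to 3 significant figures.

2GMr/d³ = a_tidal  ⇒  d = (2GMr / a_tidal)^(1/3)
d = (2 × 6.674×10⁻¹¹ × (8.68 × 10²⁵) × (9.78 × 10⁵) / (0.00481))^(1/3)
  = 1.33 × 10⁸ m

1.33 × 10⁸ m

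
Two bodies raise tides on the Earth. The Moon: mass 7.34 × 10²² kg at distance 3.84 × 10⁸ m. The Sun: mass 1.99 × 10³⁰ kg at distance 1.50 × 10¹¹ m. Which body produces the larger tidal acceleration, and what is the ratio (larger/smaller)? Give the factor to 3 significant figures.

Compare M/d³ for the two perturbers:
The Moon: (7.34 × 10²²) / (3.84 × 10⁸)³ = 1.296 × 10⁻³
The Sun: (1.99 × 10³⁰) / (1.50 × 10¹¹)³ = 5.896 × 10⁻⁴
Ratio (larger/smaller) = 2.20

The Moon, by a factor of ≈ 2.20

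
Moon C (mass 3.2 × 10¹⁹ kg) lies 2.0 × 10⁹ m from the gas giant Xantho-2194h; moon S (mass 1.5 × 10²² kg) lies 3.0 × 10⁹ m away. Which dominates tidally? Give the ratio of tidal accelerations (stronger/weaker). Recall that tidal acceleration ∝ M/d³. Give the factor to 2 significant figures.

Moon S, by a factor of ≈ 140

The tide-raising term goes as M/d³ (the gradient of a 1/d² field).
Moon C: (3.2 × 10¹⁹) / (2.0 × 10⁹)³ = 4.000 × 10⁻⁹
Moon S: (1.5 × 10²²) / (3.0 × 10⁹)³ = 5.556 × 10⁻⁷
Ratio (larger/smaller) = 140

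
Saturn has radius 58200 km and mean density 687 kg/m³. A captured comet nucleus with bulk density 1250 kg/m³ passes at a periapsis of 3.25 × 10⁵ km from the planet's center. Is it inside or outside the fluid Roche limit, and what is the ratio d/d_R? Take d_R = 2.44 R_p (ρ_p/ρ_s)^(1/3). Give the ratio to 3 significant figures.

d_R = 2.44 × (58200 km) × (687/1250)^(1/3) = 1.163 × 10⁵ km
d/d_R = (3.25 × 10⁵) / (1.163 × 10⁵) = 2.79
Since d/d_R > 1, the body is outside the Roche limit.

outside; d/d_R ≈ 2.79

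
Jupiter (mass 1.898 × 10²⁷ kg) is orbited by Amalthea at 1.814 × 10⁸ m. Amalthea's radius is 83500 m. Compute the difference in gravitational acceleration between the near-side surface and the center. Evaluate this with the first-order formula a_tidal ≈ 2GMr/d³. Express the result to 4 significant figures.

3.544 × 10⁻³ m/s²

Δa = 2GMr/d³
   = 2 × (6.674 × 10⁻¹¹) × (1.898 × 10²⁷) × (83500) / (1.814 × 10⁸)³
   = 3.544 × 10⁻³ m/s²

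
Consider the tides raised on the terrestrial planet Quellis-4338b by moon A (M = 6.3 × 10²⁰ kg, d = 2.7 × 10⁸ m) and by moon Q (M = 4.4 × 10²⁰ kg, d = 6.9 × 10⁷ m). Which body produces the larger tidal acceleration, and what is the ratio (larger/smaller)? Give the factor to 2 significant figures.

Tidal stretch scales as M/d³; compute that for each body.
Moon A: (6.3 × 10²⁰) / (2.7 × 10⁸)³ = 3.201 × 10⁻⁵
Moon Q: (4.4 × 10²⁰) / (6.9 × 10⁷)³ = 1.339 × 10⁻³
Ratio (larger/smaller) = 42

Moon Q, by a factor of ≈ 42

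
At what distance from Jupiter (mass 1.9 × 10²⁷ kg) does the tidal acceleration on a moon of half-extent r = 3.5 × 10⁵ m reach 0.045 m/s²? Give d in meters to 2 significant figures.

1.3 × 10⁸ m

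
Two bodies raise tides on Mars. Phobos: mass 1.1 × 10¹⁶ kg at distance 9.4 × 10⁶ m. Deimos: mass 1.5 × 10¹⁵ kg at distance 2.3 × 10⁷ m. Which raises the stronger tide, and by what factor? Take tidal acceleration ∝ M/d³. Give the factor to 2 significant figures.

The tide-raising term goes as M/d³ (the gradient of a 1/d² field).
Phobos: (1.1 × 10¹⁶) / (9.4 × 10⁶)³ = 1.324 × 10⁻⁵
Deimos: (1.5 × 10¹⁵) / (2.3 × 10⁷)³ = 1.233 × 10⁻⁷
Ratio (larger/smaller) = 110

Phobos, by a factor of ≈ 110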